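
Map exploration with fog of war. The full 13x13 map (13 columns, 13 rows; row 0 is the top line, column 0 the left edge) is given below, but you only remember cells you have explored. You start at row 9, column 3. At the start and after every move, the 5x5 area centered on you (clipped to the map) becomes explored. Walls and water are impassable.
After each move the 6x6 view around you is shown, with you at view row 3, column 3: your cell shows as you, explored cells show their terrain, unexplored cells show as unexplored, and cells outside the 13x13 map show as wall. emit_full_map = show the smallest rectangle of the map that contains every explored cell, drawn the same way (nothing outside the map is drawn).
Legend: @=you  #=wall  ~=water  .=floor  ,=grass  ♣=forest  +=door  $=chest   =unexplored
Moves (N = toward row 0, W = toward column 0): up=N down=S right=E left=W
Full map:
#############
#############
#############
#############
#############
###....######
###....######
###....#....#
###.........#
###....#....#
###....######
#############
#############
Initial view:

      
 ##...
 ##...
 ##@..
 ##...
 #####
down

 ##...
 ##...
 ##...
 ##@..
 #####
 #####

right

##... 
##....
##....
##.@..
######
######

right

#...  
#.....
#....#
#..@.#
######
######

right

...   
......
....#.
...@##
######
######

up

      
....#.
......
...@#.
....##
######

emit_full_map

##....#.
##......
##...@#.
##....##
########
########

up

      
 ...##
....#.
...@..
....#.
....##

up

      
 ...##
 ...##
...@#.
......
....#.

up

      
 #####
 ...##
 ..@##
....#.
......

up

      
 #####
 #####
 ..@##
 ...##
....#.

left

      
 #####
 #####
 ..@.#
 ....#
#....#

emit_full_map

  ######
  ######
  ..@.##
  ....##
##....#.
##......
##....#.
##....##
########
########

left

      
 #####
 #####
 #.@..
 #....
##....

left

      
 #####
 #####
 ##@..
 ##...
 ##...

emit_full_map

########
########
##@...##
##....##
##....#.
##......
##....#.
##....##
########
########


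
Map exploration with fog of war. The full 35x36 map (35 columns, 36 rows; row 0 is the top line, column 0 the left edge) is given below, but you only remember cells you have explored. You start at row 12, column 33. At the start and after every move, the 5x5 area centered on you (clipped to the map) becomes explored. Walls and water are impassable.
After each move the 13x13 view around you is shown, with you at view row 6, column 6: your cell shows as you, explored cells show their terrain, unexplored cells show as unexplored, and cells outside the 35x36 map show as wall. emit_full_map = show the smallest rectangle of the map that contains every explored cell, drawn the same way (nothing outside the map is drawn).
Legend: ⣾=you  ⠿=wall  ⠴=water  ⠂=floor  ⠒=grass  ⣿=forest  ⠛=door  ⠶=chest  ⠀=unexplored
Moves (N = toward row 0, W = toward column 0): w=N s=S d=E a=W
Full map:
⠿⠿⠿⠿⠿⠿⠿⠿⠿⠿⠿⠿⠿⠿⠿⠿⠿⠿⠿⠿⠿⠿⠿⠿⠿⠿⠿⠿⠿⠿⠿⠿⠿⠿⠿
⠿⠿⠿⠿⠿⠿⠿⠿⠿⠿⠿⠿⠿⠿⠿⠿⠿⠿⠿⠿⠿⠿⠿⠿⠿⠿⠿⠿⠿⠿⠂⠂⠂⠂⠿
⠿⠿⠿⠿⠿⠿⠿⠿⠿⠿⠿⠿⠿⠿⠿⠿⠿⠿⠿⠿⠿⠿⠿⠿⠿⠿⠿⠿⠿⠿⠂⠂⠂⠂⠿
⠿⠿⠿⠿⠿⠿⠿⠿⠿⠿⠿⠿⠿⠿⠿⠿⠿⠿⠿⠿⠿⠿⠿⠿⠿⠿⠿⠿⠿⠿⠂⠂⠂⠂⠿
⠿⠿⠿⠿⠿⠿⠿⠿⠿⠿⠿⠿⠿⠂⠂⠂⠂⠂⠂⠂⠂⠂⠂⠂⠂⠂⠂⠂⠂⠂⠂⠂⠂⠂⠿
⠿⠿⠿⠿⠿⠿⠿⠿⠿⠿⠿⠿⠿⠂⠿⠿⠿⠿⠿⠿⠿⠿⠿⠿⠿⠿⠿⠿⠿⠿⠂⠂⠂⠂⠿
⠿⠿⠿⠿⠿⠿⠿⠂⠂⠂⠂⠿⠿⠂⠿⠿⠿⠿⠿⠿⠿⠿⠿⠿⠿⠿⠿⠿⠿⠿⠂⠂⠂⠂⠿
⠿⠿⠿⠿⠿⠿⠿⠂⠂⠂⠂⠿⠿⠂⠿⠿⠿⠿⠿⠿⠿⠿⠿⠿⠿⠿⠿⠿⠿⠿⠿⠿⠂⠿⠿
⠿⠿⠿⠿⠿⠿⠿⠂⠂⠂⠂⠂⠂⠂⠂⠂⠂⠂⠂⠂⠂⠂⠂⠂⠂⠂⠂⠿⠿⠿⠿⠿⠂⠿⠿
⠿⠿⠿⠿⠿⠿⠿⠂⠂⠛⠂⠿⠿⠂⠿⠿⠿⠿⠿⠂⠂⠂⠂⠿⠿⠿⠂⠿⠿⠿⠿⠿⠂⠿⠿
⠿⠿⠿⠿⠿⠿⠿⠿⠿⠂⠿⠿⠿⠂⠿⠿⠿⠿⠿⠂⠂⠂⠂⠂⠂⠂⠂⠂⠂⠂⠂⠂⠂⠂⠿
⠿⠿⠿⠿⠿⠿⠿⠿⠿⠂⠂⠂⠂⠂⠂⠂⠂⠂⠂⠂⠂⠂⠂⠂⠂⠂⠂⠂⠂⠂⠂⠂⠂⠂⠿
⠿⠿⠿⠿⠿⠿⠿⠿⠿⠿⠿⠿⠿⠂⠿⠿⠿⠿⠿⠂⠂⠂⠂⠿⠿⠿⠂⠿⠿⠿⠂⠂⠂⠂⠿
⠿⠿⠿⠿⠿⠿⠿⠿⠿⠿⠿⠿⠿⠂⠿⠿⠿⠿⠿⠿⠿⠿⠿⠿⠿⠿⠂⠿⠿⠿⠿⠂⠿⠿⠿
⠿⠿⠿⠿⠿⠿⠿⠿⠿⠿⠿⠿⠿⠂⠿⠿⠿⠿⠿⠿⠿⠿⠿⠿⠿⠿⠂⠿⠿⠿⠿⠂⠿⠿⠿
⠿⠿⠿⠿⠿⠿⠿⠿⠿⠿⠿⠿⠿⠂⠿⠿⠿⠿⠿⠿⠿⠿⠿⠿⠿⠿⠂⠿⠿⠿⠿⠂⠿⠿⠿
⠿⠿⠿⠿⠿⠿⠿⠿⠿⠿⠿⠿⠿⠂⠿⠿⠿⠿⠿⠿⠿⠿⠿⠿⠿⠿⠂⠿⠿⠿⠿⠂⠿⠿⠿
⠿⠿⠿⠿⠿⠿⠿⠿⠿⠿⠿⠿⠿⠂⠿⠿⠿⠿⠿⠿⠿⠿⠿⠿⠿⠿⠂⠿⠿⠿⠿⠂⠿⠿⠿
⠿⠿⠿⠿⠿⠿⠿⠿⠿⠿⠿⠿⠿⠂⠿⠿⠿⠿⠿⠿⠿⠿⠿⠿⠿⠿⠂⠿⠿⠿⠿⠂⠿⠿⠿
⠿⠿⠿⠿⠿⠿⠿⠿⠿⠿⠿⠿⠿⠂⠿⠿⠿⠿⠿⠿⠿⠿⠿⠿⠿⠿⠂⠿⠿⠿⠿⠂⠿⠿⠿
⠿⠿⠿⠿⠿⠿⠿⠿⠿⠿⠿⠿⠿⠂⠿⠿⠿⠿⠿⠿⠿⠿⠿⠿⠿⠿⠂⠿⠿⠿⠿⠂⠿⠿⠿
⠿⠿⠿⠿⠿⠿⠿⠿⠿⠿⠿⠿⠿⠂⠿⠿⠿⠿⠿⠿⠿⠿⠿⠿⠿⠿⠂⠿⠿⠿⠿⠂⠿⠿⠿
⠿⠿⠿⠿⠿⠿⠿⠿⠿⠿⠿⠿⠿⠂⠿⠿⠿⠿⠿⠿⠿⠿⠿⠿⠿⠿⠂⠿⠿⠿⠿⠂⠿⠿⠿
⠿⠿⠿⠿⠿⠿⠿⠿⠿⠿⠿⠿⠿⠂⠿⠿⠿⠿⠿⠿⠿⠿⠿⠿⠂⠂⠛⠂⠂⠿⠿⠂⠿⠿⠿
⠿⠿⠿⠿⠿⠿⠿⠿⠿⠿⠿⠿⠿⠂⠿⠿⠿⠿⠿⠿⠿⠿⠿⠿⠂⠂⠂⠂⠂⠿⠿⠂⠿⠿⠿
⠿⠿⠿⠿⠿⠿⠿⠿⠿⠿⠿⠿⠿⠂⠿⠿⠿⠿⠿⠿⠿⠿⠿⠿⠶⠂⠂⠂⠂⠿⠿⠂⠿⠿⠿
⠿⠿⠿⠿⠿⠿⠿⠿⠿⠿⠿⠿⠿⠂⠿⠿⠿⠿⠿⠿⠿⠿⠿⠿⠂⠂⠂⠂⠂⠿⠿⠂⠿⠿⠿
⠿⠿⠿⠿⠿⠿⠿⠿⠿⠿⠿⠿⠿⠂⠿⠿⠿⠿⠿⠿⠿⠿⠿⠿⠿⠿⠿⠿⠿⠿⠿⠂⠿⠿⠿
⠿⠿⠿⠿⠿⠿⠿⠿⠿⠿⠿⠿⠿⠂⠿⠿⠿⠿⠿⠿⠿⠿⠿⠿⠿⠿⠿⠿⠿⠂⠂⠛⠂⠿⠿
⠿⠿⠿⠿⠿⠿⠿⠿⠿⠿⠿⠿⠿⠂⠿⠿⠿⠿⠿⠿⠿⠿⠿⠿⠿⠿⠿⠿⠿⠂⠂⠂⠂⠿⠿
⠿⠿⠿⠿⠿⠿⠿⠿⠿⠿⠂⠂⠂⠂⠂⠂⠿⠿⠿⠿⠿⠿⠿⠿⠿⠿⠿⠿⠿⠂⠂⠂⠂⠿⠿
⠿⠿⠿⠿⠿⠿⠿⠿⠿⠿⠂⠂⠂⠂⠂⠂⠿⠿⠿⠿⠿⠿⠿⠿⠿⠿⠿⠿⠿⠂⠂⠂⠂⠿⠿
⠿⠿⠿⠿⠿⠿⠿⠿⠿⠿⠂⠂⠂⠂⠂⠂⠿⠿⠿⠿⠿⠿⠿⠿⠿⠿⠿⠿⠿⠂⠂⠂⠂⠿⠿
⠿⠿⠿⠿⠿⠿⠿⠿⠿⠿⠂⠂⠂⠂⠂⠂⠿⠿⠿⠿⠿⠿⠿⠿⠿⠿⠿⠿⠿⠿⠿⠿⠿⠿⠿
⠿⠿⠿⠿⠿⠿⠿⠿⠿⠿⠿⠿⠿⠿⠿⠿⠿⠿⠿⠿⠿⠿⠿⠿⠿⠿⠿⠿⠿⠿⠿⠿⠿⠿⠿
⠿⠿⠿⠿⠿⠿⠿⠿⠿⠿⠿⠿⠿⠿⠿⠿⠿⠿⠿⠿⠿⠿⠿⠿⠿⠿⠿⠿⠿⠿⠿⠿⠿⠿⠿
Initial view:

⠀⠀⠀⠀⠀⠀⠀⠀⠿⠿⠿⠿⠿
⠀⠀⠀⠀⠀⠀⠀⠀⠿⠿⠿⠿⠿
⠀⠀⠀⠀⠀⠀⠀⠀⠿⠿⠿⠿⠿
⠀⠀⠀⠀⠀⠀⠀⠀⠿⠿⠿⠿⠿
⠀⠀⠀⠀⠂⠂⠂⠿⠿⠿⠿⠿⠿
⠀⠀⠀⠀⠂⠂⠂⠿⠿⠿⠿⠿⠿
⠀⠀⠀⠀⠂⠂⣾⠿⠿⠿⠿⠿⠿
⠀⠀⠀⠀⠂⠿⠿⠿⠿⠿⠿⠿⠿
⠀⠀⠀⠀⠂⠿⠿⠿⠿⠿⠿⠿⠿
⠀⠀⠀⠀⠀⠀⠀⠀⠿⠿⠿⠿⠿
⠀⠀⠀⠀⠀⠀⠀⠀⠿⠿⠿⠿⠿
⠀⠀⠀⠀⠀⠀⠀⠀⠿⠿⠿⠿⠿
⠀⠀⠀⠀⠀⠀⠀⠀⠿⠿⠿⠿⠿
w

⠀⠀⠀⠀⠀⠀⠀⠀⠿⠿⠿⠿⠿
⠀⠀⠀⠀⠀⠀⠀⠀⠿⠿⠿⠿⠿
⠀⠀⠀⠀⠀⠀⠀⠀⠿⠿⠿⠿⠿
⠀⠀⠀⠀⠀⠀⠀⠀⠿⠿⠿⠿⠿
⠀⠀⠀⠀⠿⠂⠿⠿⠿⠿⠿⠿⠿
⠀⠀⠀⠀⠂⠂⠂⠿⠿⠿⠿⠿⠿
⠀⠀⠀⠀⠂⠂⣾⠿⠿⠿⠿⠿⠿
⠀⠀⠀⠀⠂⠂⠂⠿⠿⠿⠿⠿⠿
⠀⠀⠀⠀⠂⠿⠿⠿⠿⠿⠿⠿⠿
⠀⠀⠀⠀⠂⠿⠿⠿⠿⠿⠿⠿⠿
⠀⠀⠀⠀⠀⠀⠀⠀⠿⠿⠿⠿⠿
⠀⠀⠀⠀⠀⠀⠀⠀⠿⠿⠿⠿⠿
⠀⠀⠀⠀⠀⠀⠀⠀⠿⠿⠿⠿⠿

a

⠀⠀⠀⠀⠀⠀⠀⠀⠀⠿⠿⠿⠿
⠀⠀⠀⠀⠀⠀⠀⠀⠀⠿⠿⠿⠿
⠀⠀⠀⠀⠀⠀⠀⠀⠀⠿⠿⠿⠿
⠀⠀⠀⠀⠀⠀⠀⠀⠀⠿⠿⠿⠿
⠀⠀⠀⠀⠿⠿⠂⠿⠿⠿⠿⠿⠿
⠀⠀⠀⠀⠂⠂⠂⠂⠿⠿⠿⠿⠿
⠀⠀⠀⠀⠂⠂⣾⠂⠿⠿⠿⠿⠿
⠀⠀⠀⠀⠂⠂⠂⠂⠿⠿⠿⠿⠿
⠀⠀⠀⠀⠿⠂⠿⠿⠿⠿⠿⠿⠿
⠀⠀⠀⠀⠀⠂⠿⠿⠿⠿⠿⠿⠿
⠀⠀⠀⠀⠀⠀⠀⠀⠀⠿⠿⠿⠿
⠀⠀⠀⠀⠀⠀⠀⠀⠀⠿⠿⠿⠿
⠀⠀⠀⠀⠀⠀⠀⠀⠀⠿⠿⠿⠿

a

⠀⠀⠀⠀⠀⠀⠀⠀⠀⠀⠿⠿⠿
⠀⠀⠀⠀⠀⠀⠀⠀⠀⠀⠿⠿⠿
⠀⠀⠀⠀⠀⠀⠀⠀⠀⠀⠿⠿⠿
⠀⠀⠀⠀⠀⠀⠀⠀⠀⠀⠿⠿⠿
⠀⠀⠀⠀⠿⠿⠿⠂⠿⠿⠿⠿⠿
⠀⠀⠀⠀⠂⠂⠂⠂⠂⠿⠿⠿⠿
⠀⠀⠀⠀⠂⠂⣾⠂⠂⠿⠿⠿⠿
⠀⠀⠀⠀⠿⠂⠂⠂⠂⠿⠿⠿⠿
⠀⠀⠀⠀⠿⠿⠂⠿⠿⠿⠿⠿⠿
⠀⠀⠀⠀⠀⠀⠂⠿⠿⠿⠿⠿⠿
⠀⠀⠀⠀⠀⠀⠀⠀⠀⠀⠿⠿⠿
⠀⠀⠀⠀⠀⠀⠀⠀⠀⠀⠿⠿⠿
⠀⠀⠀⠀⠀⠀⠀⠀⠀⠀⠿⠿⠿

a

⠀⠀⠀⠀⠀⠀⠀⠀⠀⠀⠀⠿⠿
⠀⠀⠀⠀⠀⠀⠀⠀⠀⠀⠀⠿⠿
⠀⠀⠀⠀⠀⠀⠀⠀⠀⠀⠀⠿⠿
⠀⠀⠀⠀⠀⠀⠀⠀⠀⠀⠀⠿⠿
⠀⠀⠀⠀⠿⠿⠿⠿⠂⠿⠿⠿⠿
⠀⠀⠀⠀⠂⠂⠂⠂⠂⠂⠿⠿⠿
⠀⠀⠀⠀⠂⠂⣾⠂⠂⠂⠿⠿⠿
⠀⠀⠀⠀⠿⠿⠂⠂⠂⠂⠿⠿⠿
⠀⠀⠀⠀⠿⠿⠿⠂⠿⠿⠿⠿⠿
⠀⠀⠀⠀⠀⠀⠀⠂⠿⠿⠿⠿⠿
⠀⠀⠀⠀⠀⠀⠀⠀⠀⠀⠀⠿⠿
⠀⠀⠀⠀⠀⠀⠀⠀⠀⠀⠀⠿⠿
⠀⠀⠀⠀⠀⠀⠀⠀⠀⠀⠀⠿⠿

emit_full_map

⠿⠿⠿⠿⠂⠿⠿
⠂⠂⠂⠂⠂⠂⠿
⠂⠂⣾⠂⠂⠂⠿
⠿⠿⠂⠂⠂⠂⠿
⠿⠿⠿⠂⠿⠿⠿
⠀⠀⠀⠂⠿⠿⠿

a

⠀⠀⠀⠀⠀⠀⠀⠀⠀⠀⠀⠀⠿
⠀⠀⠀⠀⠀⠀⠀⠀⠀⠀⠀⠀⠿
⠀⠀⠀⠀⠀⠀⠀⠀⠀⠀⠀⠀⠿
⠀⠀⠀⠀⠀⠀⠀⠀⠀⠀⠀⠀⠿
⠀⠀⠀⠀⠿⠿⠿⠿⠿⠂⠿⠿⠿
⠀⠀⠀⠀⠂⠂⠂⠂⠂⠂⠂⠿⠿
⠀⠀⠀⠀⠂⠂⣾⠂⠂⠂⠂⠿⠿
⠀⠀⠀⠀⠿⠿⠿⠂⠂⠂⠂⠿⠿
⠀⠀⠀⠀⠿⠿⠿⠿⠂⠿⠿⠿⠿
⠀⠀⠀⠀⠀⠀⠀⠀⠂⠿⠿⠿⠿
⠀⠀⠀⠀⠀⠀⠀⠀⠀⠀⠀⠀⠿
⠀⠀⠀⠀⠀⠀⠀⠀⠀⠀⠀⠀⠿
⠀⠀⠀⠀⠀⠀⠀⠀⠀⠀⠀⠀⠿

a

⠀⠀⠀⠀⠀⠀⠀⠀⠀⠀⠀⠀⠀
⠀⠀⠀⠀⠀⠀⠀⠀⠀⠀⠀⠀⠀
⠀⠀⠀⠀⠀⠀⠀⠀⠀⠀⠀⠀⠀
⠀⠀⠀⠀⠀⠀⠀⠀⠀⠀⠀⠀⠀
⠀⠀⠀⠀⠂⠿⠿⠿⠿⠿⠂⠿⠿
⠀⠀⠀⠀⠂⠂⠂⠂⠂⠂⠂⠂⠿
⠀⠀⠀⠀⠂⠂⣾⠂⠂⠂⠂⠂⠿
⠀⠀⠀⠀⠂⠿⠿⠿⠂⠂⠂⠂⠿
⠀⠀⠀⠀⠂⠿⠿⠿⠿⠂⠿⠿⠿
⠀⠀⠀⠀⠀⠀⠀⠀⠀⠂⠿⠿⠿
⠀⠀⠀⠀⠀⠀⠀⠀⠀⠀⠀⠀⠀
⠀⠀⠀⠀⠀⠀⠀⠀⠀⠀⠀⠀⠀
⠀⠀⠀⠀⠀⠀⠀⠀⠀⠀⠀⠀⠀

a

⠀⠀⠀⠀⠀⠀⠀⠀⠀⠀⠀⠀⠀
⠀⠀⠀⠀⠀⠀⠀⠀⠀⠀⠀⠀⠀
⠀⠀⠀⠀⠀⠀⠀⠀⠀⠀⠀⠀⠀
⠀⠀⠀⠀⠀⠀⠀⠀⠀⠀⠀⠀⠀
⠀⠀⠀⠀⠿⠂⠿⠿⠿⠿⠿⠂⠿
⠀⠀⠀⠀⠂⠂⠂⠂⠂⠂⠂⠂⠂
⠀⠀⠀⠀⠂⠂⣾⠂⠂⠂⠂⠂⠂
⠀⠀⠀⠀⠿⠂⠿⠿⠿⠂⠂⠂⠂
⠀⠀⠀⠀⠿⠂⠿⠿⠿⠿⠂⠿⠿
⠀⠀⠀⠀⠀⠀⠀⠀⠀⠀⠂⠿⠿
⠀⠀⠀⠀⠀⠀⠀⠀⠀⠀⠀⠀⠀
⠀⠀⠀⠀⠀⠀⠀⠀⠀⠀⠀⠀⠀
⠀⠀⠀⠀⠀⠀⠀⠀⠀⠀⠀⠀⠀

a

⠀⠀⠀⠀⠀⠀⠀⠀⠀⠀⠀⠀⠀
⠀⠀⠀⠀⠀⠀⠀⠀⠀⠀⠀⠀⠀
⠀⠀⠀⠀⠀⠀⠀⠀⠀⠀⠀⠀⠀
⠀⠀⠀⠀⠀⠀⠀⠀⠀⠀⠀⠀⠀
⠀⠀⠀⠀⠿⠿⠂⠿⠿⠿⠿⠿⠂
⠀⠀⠀⠀⠂⠂⠂⠂⠂⠂⠂⠂⠂
⠀⠀⠀⠀⠂⠂⣾⠂⠂⠂⠂⠂⠂
⠀⠀⠀⠀⠿⠿⠂⠿⠿⠿⠂⠂⠂
⠀⠀⠀⠀⠿⠿⠂⠿⠿⠿⠿⠂⠿
⠀⠀⠀⠀⠀⠀⠀⠀⠀⠀⠀⠂⠿
⠀⠀⠀⠀⠀⠀⠀⠀⠀⠀⠀⠀⠀
⠀⠀⠀⠀⠀⠀⠀⠀⠀⠀⠀⠀⠀
⠀⠀⠀⠀⠀⠀⠀⠀⠀⠀⠀⠀⠀

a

⠀⠀⠀⠀⠀⠀⠀⠀⠀⠀⠀⠀⠀
⠀⠀⠀⠀⠀⠀⠀⠀⠀⠀⠀⠀⠀
⠀⠀⠀⠀⠀⠀⠀⠀⠀⠀⠀⠀⠀
⠀⠀⠀⠀⠀⠀⠀⠀⠀⠀⠀⠀⠀
⠀⠀⠀⠀⠿⠿⠿⠂⠿⠿⠿⠿⠿
⠀⠀⠀⠀⠂⠂⠂⠂⠂⠂⠂⠂⠂
⠀⠀⠀⠀⠂⠂⣾⠂⠂⠂⠂⠂⠂
⠀⠀⠀⠀⠿⠿⠿⠂⠿⠿⠿⠂⠂
⠀⠀⠀⠀⠿⠿⠿⠂⠿⠿⠿⠿⠂
⠀⠀⠀⠀⠀⠀⠀⠀⠀⠀⠀⠀⠂
⠀⠀⠀⠀⠀⠀⠀⠀⠀⠀⠀⠀⠀
⠀⠀⠀⠀⠀⠀⠀⠀⠀⠀⠀⠀⠀
⠀⠀⠀⠀⠀⠀⠀⠀⠀⠀⠀⠀⠀

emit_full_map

⠿⠿⠿⠂⠿⠿⠿⠿⠿⠂⠿⠿
⠂⠂⠂⠂⠂⠂⠂⠂⠂⠂⠂⠿
⠂⠂⣾⠂⠂⠂⠂⠂⠂⠂⠂⠿
⠿⠿⠿⠂⠿⠿⠿⠂⠂⠂⠂⠿
⠿⠿⠿⠂⠿⠿⠿⠿⠂⠿⠿⠿
⠀⠀⠀⠀⠀⠀⠀⠀⠂⠿⠿⠿

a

⠀⠀⠀⠀⠀⠀⠀⠀⠀⠀⠀⠀⠀
⠀⠀⠀⠀⠀⠀⠀⠀⠀⠀⠀⠀⠀
⠀⠀⠀⠀⠀⠀⠀⠀⠀⠀⠀⠀⠀
⠀⠀⠀⠀⠀⠀⠀⠀⠀⠀⠀⠀⠀
⠀⠀⠀⠀⠂⠿⠿⠿⠂⠿⠿⠿⠿
⠀⠀⠀⠀⠂⠂⠂⠂⠂⠂⠂⠂⠂
⠀⠀⠀⠀⠂⠂⣾⠂⠂⠂⠂⠂⠂
⠀⠀⠀⠀⠂⠿⠿⠿⠂⠿⠿⠿⠂
⠀⠀⠀⠀⠿⠿⠿⠿⠂⠿⠿⠿⠿
⠀⠀⠀⠀⠀⠀⠀⠀⠀⠀⠀⠀⠀
⠀⠀⠀⠀⠀⠀⠀⠀⠀⠀⠀⠀⠀
⠀⠀⠀⠀⠀⠀⠀⠀⠀⠀⠀⠀⠀
⠀⠀⠀⠀⠀⠀⠀⠀⠀⠀⠀⠀⠀

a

⠀⠀⠀⠀⠀⠀⠀⠀⠀⠀⠀⠀⠀
⠀⠀⠀⠀⠀⠀⠀⠀⠀⠀⠀⠀⠀
⠀⠀⠀⠀⠀⠀⠀⠀⠀⠀⠀⠀⠀
⠀⠀⠀⠀⠀⠀⠀⠀⠀⠀⠀⠀⠀
⠀⠀⠀⠀⠂⠂⠿⠿⠿⠂⠿⠿⠿
⠀⠀⠀⠀⠂⠂⠂⠂⠂⠂⠂⠂⠂
⠀⠀⠀⠀⠂⠂⣾⠂⠂⠂⠂⠂⠂
⠀⠀⠀⠀⠂⠂⠿⠿⠿⠂⠿⠿⠿
⠀⠀⠀⠀⠿⠿⠿⠿⠿⠂⠿⠿⠿
⠀⠀⠀⠀⠀⠀⠀⠀⠀⠀⠀⠀⠀
⠀⠀⠀⠀⠀⠀⠀⠀⠀⠀⠀⠀⠀
⠀⠀⠀⠀⠀⠀⠀⠀⠀⠀⠀⠀⠀
⠀⠀⠀⠀⠀⠀⠀⠀⠀⠀⠀⠀⠀

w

⠀⠀⠀⠀⠀⠀⠀⠀⠀⠀⠀⠀⠀
⠀⠀⠀⠀⠀⠀⠀⠀⠀⠀⠀⠀⠀
⠀⠀⠀⠀⠀⠀⠀⠀⠀⠀⠀⠀⠀
⠀⠀⠀⠀⠀⠀⠀⠀⠀⠀⠀⠀⠀
⠀⠀⠀⠀⠂⠂⠂⠂⠂⠀⠀⠀⠀
⠀⠀⠀⠀⠂⠂⠿⠿⠿⠂⠿⠿⠿
⠀⠀⠀⠀⠂⠂⣾⠂⠂⠂⠂⠂⠂
⠀⠀⠀⠀⠂⠂⠂⠂⠂⠂⠂⠂⠂
⠀⠀⠀⠀⠂⠂⠿⠿⠿⠂⠿⠿⠿
⠀⠀⠀⠀⠿⠿⠿⠿⠿⠂⠿⠿⠿
⠀⠀⠀⠀⠀⠀⠀⠀⠀⠀⠀⠀⠀
⠀⠀⠀⠀⠀⠀⠀⠀⠀⠀⠀⠀⠀
⠀⠀⠀⠀⠀⠀⠀⠀⠀⠀⠀⠀⠀

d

⠀⠀⠀⠀⠀⠀⠀⠀⠀⠀⠀⠀⠀
⠀⠀⠀⠀⠀⠀⠀⠀⠀⠀⠀⠀⠀
⠀⠀⠀⠀⠀⠀⠀⠀⠀⠀⠀⠀⠀
⠀⠀⠀⠀⠀⠀⠀⠀⠀⠀⠀⠀⠀
⠀⠀⠀⠂⠂⠂⠂⠂⠂⠀⠀⠀⠀
⠀⠀⠀⠂⠂⠿⠿⠿⠂⠿⠿⠿⠿
⠀⠀⠀⠂⠂⠂⣾⠂⠂⠂⠂⠂⠂
⠀⠀⠀⠂⠂⠂⠂⠂⠂⠂⠂⠂⠂
⠀⠀⠀⠂⠂⠿⠿⠿⠂⠿⠿⠿⠂
⠀⠀⠀⠿⠿⠿⠿⠿⠂⠿⠿⠿⠿
⠀⠀⠀⠀⠀⠀⠀⠀⠀⠀⠀⠀⠀
⠀⠀⠀⠀⠀⠀⠀⠀⠀⠀⠀⠀⠀
⠀⠀⠀⠀⠀⠀⠀⠀⠀⠀⠀⠀⠀

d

⠀⠀⠀⠀⠀⠀⠀⠀⠀⠀⠀⠀⠀
⠀⠀⠀⠀⠀⠀⠀⠀⠀⠀⠀⠀⠀
⠀⠀⠀⠀⠀⠀⠀⠀⠀⠀⠀⠀⠀
⠀⠀⠀⠀⠀⠀⠀⠀⠀⠀⠀⠀⠀
⠀⠀⠂⠂⠂⠂⠂⠂⠿⠀⠀⠀⠀
⠀⠀⠂⠂⠿⠿⠿⠂⠿⠿⠿⠿⠿
⠀⠀⠂⠂⠂⠂⣾⠂⠂⠂⠂⠂⠂
⠀⠀⠂⠂⠂⠂⠂⠂⠂⠂⠂⠂⠂
⠀⠀⠂⠂⠿⠿⠿⠂⠿⠿⠿⠂⠂
⠀⠀⠿⠿⠿⠿⠿⠂⠿⠿⠿⠿⠂
⠀⠀⠀⠀⠀⠀⠀⠀⠀⠀⠀⠀⠂
⠀⠀⠀⠀⠀⠀⠀⠀⠀⠀⠀⠀⠀
⠀⠀⠀⠀⠀⠀⠀⠀⠀⠀⠀⠀⠀

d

⠀⠀⠀⠀⠀⠀⠀⠀⠀⠀⠀⠀⠀
⠀⠀⠀⠀⠀⠀⠀⠀⠀⠀⠀⠀⠀
⠀⠀⠀⠀⠀⠀⠀⠀⠀⠀⠀⠀⠀
⠀⠀⠀⠀⠀⠀⠀⠀⠀⠀⠀⠀⠀
⠀⠂⠂⠂⠂⠂⠂⠿⠿⠀⠀⠀⠀
⠀⠂⠂⠿⠿⠿⠂⠿⠿⠿⠿⠿⠂
⠀⠂⠂⠂⠂⠂⣾⠂⠂⠂⠂⠂⠂
⠀⠂⠂⠂⠂⠂⠂⠂⠂⠂⠂⠂⠂
⠀⠂⠂⠿⠿⠿⠂⠿⠿⠿⠂⠂⠂
⠀⠿⠿⠿⠿⠿⠂⠿⠿⠿⠿⠂⠿
⠀⠀⠀⠀⠀⠀⠀⠀⠀⠀⠀⠂⠿
⠀⠀⠀⠀⠀⠀⠀⠀⠀⠀⠀⠀⠀
⠀⠀⠀⠀⠀⠀⠀⠀⠀⠀⠀⠀⠀

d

⠀⠀⠀⠀⠀⠀⠀⠀⠀⠀⠀⠀⠀
⠀⠀⠀⠀⠀⠀⠀⠀⠀⠀⠀⠀⠀
⠀⠀⠀⠀⠀⠀⠀⠀⠀⠀⠀⠀⠀
⠀⠀⠀⠀⠀⠀⠀⠀⠀⠀⠀⠀⠀
⠂⠂⠂⠂⠂⠂⠿⠿⠿⠀⠀⠀⠀
⠂⠂⠿⠿⠿⠂⠿⠿⠿⠿⠿⠂⠿
⠂⠂⠂⠂⠂⠂⣾⠂⠂⠂⠂⠂⠂
⠂⠂⠂⠂⠂⠂⠂⠂⠂⠂⠂⠂⠂
⠂⠂⠿⠿⠿⠂⠿⠿⠿⠂⠂⠂⠂
⠿⠿⠿⠿⠿⠂⠿⠿⠿⠿⠂⠿⠿
⠀⠀⠀⠀⠀⠀⠀⠀⠀⠀⠂⠿⠿
⠀⠀⠀⠀⠀⠀⠀⠀⠀⠀⠀⠀⠀
⠀⠀⠀⠀⠀⠀⠀⠀⠀⠀⠀⠀⠀

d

⠀⠀⠀⠀⠀⠀⠀⠀⠀⠀⠀⠀⠀
⠀⠀⠀⠀⠀⠀⠀⠀⠀⠀⠀⠀⠀
⠀⠀⠀⠀⠀⠀⠀⠀⠀⠀⠀⠀⠀
⠀⠀⠀⠀⠀⠀⠀⠀⠀⠀⠀⠀⠀
⠂⠂⠂⠂⠂⠿⠿⠿⠿⠀⠀⠀⠀
⠂⠿⠿⠿⠂⠿⠿⠿⠿⠿⠂⠿⠿
⠂⠂⠂⠂⠂⠂⣾⠂⠂⠂⠂⠂⠿
⠂⠂⠂⠂⠂⠂⠂⠂⠂⠂⠂⠂⠿
⠂⠿⠿⠿⠂⠿⠿⠿⠂⠂⠂⠂⠿
⠿⠿⠿⠿⠂⠿⠿⠿⠿⠂⠿⠿⠿
⠀⠀⠀⠀⠀⠀⠀⠀⠀⠂⠿⠿⠿
⠀⠀⠀⠀⠀⠀⠀⠀⠀⠀⠀⠀⠀
⠀⠀⠀⠀⠀⠀⠀⠀⠀⠀⠀⠀⠀

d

⠀⠀⠀⠀⠀⠀⠀⠀⠀⠀⠀⠀⠿
⠀⠀⠀⠀⠀⠀⠀⠀⠀⠀⠀⠀⠿
⠀⠀⠀⠀⠀⠀⠀⠀⠀⠀⠀⠀⠿
⠀⠀⠀⠀⠀⠀⠀⠀⠀⠀⠀⠀⠿
⠂⠂⠂⠂⠿⠿⠿⠿⠿⠀⠀⠀⠿
⠿⠿⠿⠂⠿⠿⠿⠿⠿⠂⠿⠿⠿
⠂⠂⠂⠂⠂⠂⣾⠂⠂⠂⠂⠿⠿
⠂⠂⠂⠂⠂⠂⠂⠂⠂⠂⠂⠿⠿
⠿⠿⠿⠂⠿⠿⠿⠂⠂⠂⠂⠿⠿
⠿⠿⠿⠂⠿⠿⠿⠿⠂⠿⠿⠿⠿
⠀⠀⠀⠀⠀⠀⠀⠀⠂⠿⠿⠿⠿
⠀⠀⠀⠀⠀⠀⠀⠀⠀⠀⠀⠀⠿
⠀⠀⠀⠀⠀⠀⠀⠀⠀⠀⠀⠀⠿

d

⠀⠀⠀⠀⠀⠀⠀⠀⠀⠀⠀⠿⠿
⠀⠀⠀⠀⠀⠀⠀⠀⠀⠀⠀⠿⠿
⠀⠀⠀⠀⠀⠀⠀⠀⠀⠀⠀⠿⠿
⠀⠀⠀⠀⠀⠀⠀⠀⠀⠀⠀⠿⠿
⠂⠂⠂⠿⠿⠿⠿⠿⠂⠀⠀⠿⠿
⠿⠿⠂⠿⠿⠿⠿⠿⠂⠿⠿⠿⠿
⠂⠂⠂⠂⠂⠂⣾⠂⠂⠂⠿⠿⠿
⠂⠂⠂⠂⠂⠂⠂⠂⠂⠂⠿⠿⠿
⠿⠿⠂⠿⠿⠿⠂⠂⠂⠂⠿⠿⠿
⠿⠿⠂⠿⠿⠿⠿⠂⠿⠿⠿⠿⠿
⠀⠀⠀⠀⠀⠀⠀⠂⠿⠿⠿⠿⠿
⠀⠀⠀⠀⠀⠀⠀⠀⠀⠀⠀⠿⠿
⠀⠀⠀⠀⠀⠀⠀⠀⠀⠀⠀⠿⠿

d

⠀⠀⠀⠀⠀⠀⠀⠀⠀⠀⠿⠿⠿
⠀⠀⠀⠀⠀⠀⠀⠀⠀⠀⠿⠿⠿
⠀⠀⠀⠀⠀⠀⠀⠀⠀⠀⠿⠿⠿
⠀⠀⠀⠀⠀⠀⠀⠀⠀⠀⠿⠿⠿
⠂⠂⠿⠿⠿⠿⠿⠂⠿⠀⠿⠿⠿
⠿⠂⠿⠿⠿⠿⠿⠂⠿⠿⠿⠿⠿
⠂⠂⠂⠂⠂⠂⣾⠂⠂⠿⠿⠿⠿
⠂⠂⠂⠂⠂⠂⠂⠂⠂⠿⠿⠿⠿
⠿⠂⠿⠿⠿⠂⠂⠂⠂⠿⠿⠿⠿
⠿⠂⠿⠿⠿⠿⠂⠿⠿⠿⠿⠿⠿
⠀⠀⠀⠀⠀⠀⠂⠿⠿⠿⠿⠿⠿
⠀⠀⠀⠀⠀⠀⠀⠀⠀⠀⠿⠿⠿
⠀⠀⠀⠀⠀⠀⠀⠀⠀⠀⠿⠿⠿

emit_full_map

⠂⠂⠂⠂⠂⠂⠿⠿⠿⠿⠿⠂⠿⠀
⠂⠂⠿⠿⠿⠂⠿⠿⠿⠿⠿⠂⠿⠿
⠂⠂⠂⠂⠂⠂⠂⠂⠂⠂⣾⠂⠂⠿
⠂⠂⠂⠂⠂⠂⠂⠂⠂⠂⠂⠂⠂⠿
⠂⠂⠿⠿⠿⠂⠿⠿⠿⠂⠂⠂⠂⠿
⠿⠿⠿⠿⠿⠂⠿⠿⠿⠿⠂⠿⠿⠿
⠀⠀⠀⠀⠀⠀⠀⠀⠀⠀⠂⠿⠿⠿


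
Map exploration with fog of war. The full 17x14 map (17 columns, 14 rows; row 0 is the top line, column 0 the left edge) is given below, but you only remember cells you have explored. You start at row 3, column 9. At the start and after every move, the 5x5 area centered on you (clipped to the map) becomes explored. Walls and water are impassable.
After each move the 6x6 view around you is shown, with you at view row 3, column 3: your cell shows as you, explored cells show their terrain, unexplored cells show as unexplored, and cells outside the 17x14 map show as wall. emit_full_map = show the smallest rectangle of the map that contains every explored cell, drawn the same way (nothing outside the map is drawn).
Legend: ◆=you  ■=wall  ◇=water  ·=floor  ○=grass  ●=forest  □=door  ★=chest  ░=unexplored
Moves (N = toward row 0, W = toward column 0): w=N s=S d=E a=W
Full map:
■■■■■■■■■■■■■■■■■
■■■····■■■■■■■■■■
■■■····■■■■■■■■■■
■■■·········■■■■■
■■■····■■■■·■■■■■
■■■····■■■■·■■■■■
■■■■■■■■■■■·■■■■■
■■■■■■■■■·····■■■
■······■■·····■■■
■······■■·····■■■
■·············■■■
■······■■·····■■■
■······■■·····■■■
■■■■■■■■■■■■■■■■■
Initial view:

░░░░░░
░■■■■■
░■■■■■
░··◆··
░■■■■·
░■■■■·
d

░░░░░░
■■■■■■
■■■■■■
···◆·■
■■■■·■
■■■■·■

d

░░░░░░
■■■■■■
■■■■■■
···◆■■
■■■·■■
■■■·■■

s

■■■■■■
■■■■■■
····■■
■■■◆■■
■■■·■■
░■■·■■

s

■■■■■■
····■■
■■■·■■
■■■◆■■
░■■·■■
░·····

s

····■■
■■■·■■
■■■·■■
░■■◆■■
░·····
░·····

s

■■■·■■
■■■·■■
░■■·■■
░··◆··
░·····
░·····

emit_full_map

■■■■■■■
■■■■■■■
·····■■
■■■■·■■
■■■■·■■
░░■■·■■
░░··◆··
░░·····
░░·····

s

■■■·■■
░■■·■■
░·····
░··◆··
░·····
░·····

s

░■■·■■
░·····
░·····
░··◆··
░·····
░·····

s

░·····
░·····
░·····
░··◆··
░·····
░·····

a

░░····
░■····
░■····
░··◆··
░■····
░■····

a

░░░···
░■■···
░■■···
░··◆··
░■■···
░■■···

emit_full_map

■■■■■■■
■■■■■■■
·····■■
■■■■·■■
■■■■·■■
░░■■·■■
░░·····
■■·····
■■·····
··◆····
■■·····
■■·····


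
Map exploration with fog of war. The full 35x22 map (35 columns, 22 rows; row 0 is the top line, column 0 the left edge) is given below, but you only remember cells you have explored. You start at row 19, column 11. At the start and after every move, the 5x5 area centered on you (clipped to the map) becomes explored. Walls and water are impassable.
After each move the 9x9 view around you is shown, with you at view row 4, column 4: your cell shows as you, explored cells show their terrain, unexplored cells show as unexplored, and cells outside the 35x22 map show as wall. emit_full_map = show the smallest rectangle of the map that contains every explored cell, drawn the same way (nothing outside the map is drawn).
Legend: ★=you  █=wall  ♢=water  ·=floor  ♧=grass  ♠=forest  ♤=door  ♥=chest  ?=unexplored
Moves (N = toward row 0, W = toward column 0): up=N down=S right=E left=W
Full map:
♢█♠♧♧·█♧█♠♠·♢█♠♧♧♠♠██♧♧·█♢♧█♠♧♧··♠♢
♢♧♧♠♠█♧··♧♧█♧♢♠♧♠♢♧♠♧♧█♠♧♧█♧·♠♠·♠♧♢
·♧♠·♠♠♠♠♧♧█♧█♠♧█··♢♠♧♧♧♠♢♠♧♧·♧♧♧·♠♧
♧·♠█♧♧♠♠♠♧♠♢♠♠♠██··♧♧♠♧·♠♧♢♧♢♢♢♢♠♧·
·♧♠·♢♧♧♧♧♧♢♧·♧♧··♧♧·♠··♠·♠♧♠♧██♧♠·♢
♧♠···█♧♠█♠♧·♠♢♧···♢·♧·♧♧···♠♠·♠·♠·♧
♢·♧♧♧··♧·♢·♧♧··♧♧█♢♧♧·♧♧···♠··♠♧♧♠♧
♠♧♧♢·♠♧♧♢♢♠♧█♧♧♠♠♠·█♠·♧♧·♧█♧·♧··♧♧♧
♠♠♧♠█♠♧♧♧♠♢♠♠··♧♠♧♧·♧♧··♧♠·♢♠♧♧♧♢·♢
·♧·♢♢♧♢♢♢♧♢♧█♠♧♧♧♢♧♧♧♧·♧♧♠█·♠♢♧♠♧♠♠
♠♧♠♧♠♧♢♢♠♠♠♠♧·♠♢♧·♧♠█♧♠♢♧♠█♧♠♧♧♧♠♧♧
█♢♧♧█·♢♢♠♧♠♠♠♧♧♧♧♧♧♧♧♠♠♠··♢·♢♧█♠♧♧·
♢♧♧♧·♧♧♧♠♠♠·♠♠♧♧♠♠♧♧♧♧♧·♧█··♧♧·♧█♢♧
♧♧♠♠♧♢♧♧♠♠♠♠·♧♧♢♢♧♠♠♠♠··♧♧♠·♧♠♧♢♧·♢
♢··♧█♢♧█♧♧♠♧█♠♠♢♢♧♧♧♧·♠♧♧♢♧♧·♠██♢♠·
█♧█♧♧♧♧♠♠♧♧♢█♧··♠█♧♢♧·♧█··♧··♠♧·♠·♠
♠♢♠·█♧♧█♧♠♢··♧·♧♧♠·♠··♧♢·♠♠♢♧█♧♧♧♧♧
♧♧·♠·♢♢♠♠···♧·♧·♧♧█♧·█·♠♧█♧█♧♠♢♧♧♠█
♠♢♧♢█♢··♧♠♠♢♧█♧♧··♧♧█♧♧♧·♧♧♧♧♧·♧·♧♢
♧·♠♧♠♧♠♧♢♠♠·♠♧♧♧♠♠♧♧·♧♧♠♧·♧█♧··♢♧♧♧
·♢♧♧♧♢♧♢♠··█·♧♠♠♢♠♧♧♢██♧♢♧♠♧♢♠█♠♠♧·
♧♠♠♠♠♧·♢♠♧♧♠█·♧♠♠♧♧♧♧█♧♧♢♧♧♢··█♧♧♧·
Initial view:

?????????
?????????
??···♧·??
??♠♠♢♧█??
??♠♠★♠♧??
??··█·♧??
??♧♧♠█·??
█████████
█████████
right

?????????
?????????
?···♧·♧??
?♠♠♢♧█♧??
?♠♠·★♧♧??
?··█·♧♠??
?♧♧♠█·♧??
█████████
█████████

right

?????????
?????????
···♧·♧·??
♠♠♢♧█♧♧??
♠♠·♠★♧♧??
··█·♧♠♠??
♧♧♠█·♧♠??
█████████
█████████

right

?????????
?????????
··♧·♧·♧??
♠♢♧█♧♧·??
♠·♠♧★♧♠??
·█·♧♠♠♢??
♧♠█·♧♠♠??
█████████
█████████

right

?????????
?????????
·♧·♧·♧♧??
♢♧█♧♧··??
·♠♧♧★♠♠??
█·♧♠♠♢♠??
♠█·♧♠♠♧??
█████████
█████████

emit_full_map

···♧·♧·♧♧
♠♠♢♧█♧♧··
♠♠·♠♧♧★♠♠
··█·♧♠♠♢♠
♧♧♠█·♧♠♠♧

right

?????????
?????????
♧·♧·♧♧█??
♧█♧♧··♧??
♠♧♧♧★♠♧??
·♧♠♠♢♠♧??
█·♧♠♠♧♧??
█████████
█████████

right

?????????
?????????
·♧·♧♧█♧??
█♧♧··♧♧??
♧♧♧♠★♧♧??
♧♠♠♢♠♧♧??
·♧♠♠♧♧♧??
█████████
█████████

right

?????????
?????????
♧·♧♧█♧·??
♧♧··♧♧█??
♧♧♠♠★♧·??
♠♠♢♠♧♧♢??
♧♠♠♧♧♧♧??
█████████
█████████

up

?????????
?????????
??♧♠·♠·??
♧·♧♧█♧·??
♧♧··★♧█??
♧♧♠♠♧♧·??
♠♠♢♠♧♧♢??
♧♠♠♧♧♧♧??
█████████

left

?????????
?????????
??♧♧♠·♠·?
·♧·♧♧█♧·?
█♧♧·★♧♧█?
♧♧♧♠♠♧♧·?
♧♠♠♢♠♧♧♢?
·♧♠♠♧♧♧♧?
█████████

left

?????????
?????????
??·♧♧♠·♠·
♧·♧·♧♧█♧·
♧█♧♧★·♧♧█
♠♧♧♧♠♠♧♧·
·♧♠♠♢♠♧♧♢
█·♧♠♠♧♧♧♧
█████████

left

?????????
?????????
??♧·♧♧♠·♠
·♧·♧·♧♧█♧
♢♧█♧★··♧♧
·♠♧♧♧♠♠♧♧
█·♧♠♠♢♠♧♧
♠█·♧♠♠♧♧♧
█████████

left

?????????
?????????
??·♧·♧♧♠·
··♧·♧·♧♧█
♠♢♧█★♧··♧
♠·♠♧♧♧♠♠♧
·█·♧♠♠♢♠♧
♧♠█·♧♠♠♧♧
█████████

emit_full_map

???·♧·♧♧♠·♠·
···♧·♧·♧♧█♧·
♠♠♢♧█★♧··♧♧█
♠♠·♠♧♧♧♠♠♧♧·
··█·♧♠♠♢♠♧♧♢
♧♧♠█·♧♠♠♧♧♧♧

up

?????????
?????????
??█♧··♠??
??·♧·♧♧♠·
··♧·★·♧♧█
♠♢♧█♧♧··♧
♠·♠♧♧♧♠♠♧
·█·♧♠♠♢♠♧
♧♠█·♧♠♠♧♧

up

?????????
?????????
??█♠♠♢♢??
??█♧··♠??
??·♧★♧♧♠·
··♧·♧·♧♧█
♠♢♧█♧♧··♧
♠·♠♧♧♧♠♠♧
·█·♧♠♠♢♠♧

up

?????????
?????????
??·♧♧♢♢??
??█♠♠♢♢??
??█♧★·♠??
??·♧·♧♧♠·
··♧·♧·♧♧█
♠♢♧█♧♧··♧
♠·♠♧♧♧♠♠♧

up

?????????
?????????
??♠♠♧♧♠??
??·♧♧♢♢??
??█♠★♢♢??
??█♧··♠??
??·♧·♧♧♠·
··♧·♧·♧♧█
♠♢♧█♧♧··♧

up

?????????
?????????
??♠♧♧♧♧??
??♠♠♧♧♠??
??·♧★♢♢??
??█♠♠♢♢??
??█♧··♠??
??·♧·♧♧♠·
··♧·♧·♧♧█

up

?????????
?????????
??♧·♠♢♧??
??♠♧♧♧♧??
??♠♠★♧♠??
??·♧♧♢♢??
??█♠♠♢♢??
??█♧··♠??
??·♧·♧♧♠·

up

?????????
?????????
??█♠♧♧♧??
??♧·♠♢♧??
??♠♧★♧♧??
??♠♠♧♧♠??
??·♧♧♢♢??
??█♠♠♢♢??
??█♧··♠??

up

?????????
?????????
??♠··♧♠??
??█♠♧♧♧??
??♧·★♢♧??
??♠♧♧♧♧??
??♠♠♧♧♠??
??·♧♧♢♢??
??█♠♠♢♢??

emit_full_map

???♠··♧♠????
???█♠♧♧♧????
???♧·★♢♧????
???♠♧♧♧♧????
???♠♠♧♧♠????
???·♧♧♢♢????
???█♠♠♢♢????
???█♧··♠????
???·♧·♧♧♠·♠·
···♧·♧·♧♧█♧·
♠♠♢♧█♧♧··♧♧█
♠♠·♠♧♧♧♠♠♧♧·
··█·♧♠♠♢♠♧♧♢
♧♧♠█·♧♠♠♧♧♧♧

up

?????????
?????????
??█♧♧♠♠??
??♠··♧♠??
??█♠★♧♧??
??♧·♠♢♧??
??♠♧♧♧♧??
??♠♠♧♧♠??
??·♧♧♢♢??

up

?????????
?????????
??♧··♧♧??
??█♧♧♠♠??
??♠·★♧♠??
??█♠♧♧♧??
??♧·♠♢♧??
??♠♧♧♧♧??
??♠♠♧♧♠??

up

?????????
?????????
??♠♢♧··??
??♧··♧♧??
??█♧★♠♠??
??♠··♧♠??
??█♠♧♧♧??
??♧·♠♢♧??
??♠♧♧♧♧??

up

?????????
?????????
??·♧♧··??
??♠♢♧··??
??♧·★♧♧??
??█♧♧♠♠??
??♠··♧♠??
??█♠♧♧♧??
??♧·♠♢♧??

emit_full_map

???·♧♧··????
???♠♢♧··????
???♧·★♧♧????
???█♧♧♠♠????
???♠··♧♠????
???█♠♧♧♧????
???♧·♠♢♧????
???♠♧♧♧♧????
???♠♠♧♧♠????
???·♧♧♢♢????
???█♠♠♢♢????
???█♧··♠????
???·♧·♧♧♠·♠·
···♧·♧·♧♧█♧·
♠♠♢♧█♧♧··♧♧█
♠♠·♠♧♧♧♠♠♧♧·
··█·♧♠♠♢♠♧♧♢
♧♧♠█·♧♠♠♧♧♧♧


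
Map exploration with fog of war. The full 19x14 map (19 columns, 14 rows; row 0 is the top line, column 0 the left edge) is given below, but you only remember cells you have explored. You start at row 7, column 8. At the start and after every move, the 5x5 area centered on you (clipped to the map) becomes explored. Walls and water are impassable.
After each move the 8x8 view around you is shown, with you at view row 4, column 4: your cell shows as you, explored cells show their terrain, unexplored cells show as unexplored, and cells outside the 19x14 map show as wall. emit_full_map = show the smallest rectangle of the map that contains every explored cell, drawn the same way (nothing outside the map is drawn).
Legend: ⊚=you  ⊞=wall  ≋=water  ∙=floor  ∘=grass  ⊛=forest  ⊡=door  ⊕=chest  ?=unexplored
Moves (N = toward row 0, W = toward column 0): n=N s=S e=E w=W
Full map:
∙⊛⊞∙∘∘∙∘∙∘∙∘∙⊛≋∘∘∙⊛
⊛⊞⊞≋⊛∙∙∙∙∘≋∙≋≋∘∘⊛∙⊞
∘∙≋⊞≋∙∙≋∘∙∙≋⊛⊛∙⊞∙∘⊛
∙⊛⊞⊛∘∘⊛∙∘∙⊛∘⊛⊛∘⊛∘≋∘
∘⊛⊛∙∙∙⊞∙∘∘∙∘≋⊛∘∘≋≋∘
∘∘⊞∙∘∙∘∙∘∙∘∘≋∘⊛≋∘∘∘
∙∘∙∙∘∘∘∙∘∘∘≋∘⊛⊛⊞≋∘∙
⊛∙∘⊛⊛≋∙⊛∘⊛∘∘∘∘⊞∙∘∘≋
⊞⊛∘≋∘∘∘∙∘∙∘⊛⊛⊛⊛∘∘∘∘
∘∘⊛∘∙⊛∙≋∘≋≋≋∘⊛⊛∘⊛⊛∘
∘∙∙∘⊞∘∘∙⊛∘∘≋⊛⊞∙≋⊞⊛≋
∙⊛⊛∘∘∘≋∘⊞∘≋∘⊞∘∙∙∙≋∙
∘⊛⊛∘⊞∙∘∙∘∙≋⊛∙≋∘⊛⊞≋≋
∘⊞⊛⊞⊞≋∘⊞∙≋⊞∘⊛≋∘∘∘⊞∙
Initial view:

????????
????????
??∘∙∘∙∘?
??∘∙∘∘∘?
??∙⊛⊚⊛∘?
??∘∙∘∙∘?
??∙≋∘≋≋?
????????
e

????????
????????
?∘∙∘∙∘∘?
?∘∙∘∘∘≋?
?∙⊛∘⊚∘∘?
?∘∙∘∙∘⊛?
?∙≋∘≋≋≋?
????????

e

????????
????????
∘∙∘∙∘∘≋?
∘∙∘∘∘≋∘?
∙⊛∘⊛⊚∘∘?
∘∙∘∙∘⊛⊛?
∙≋∘≋≋≋∘?
????????

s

????????
∘∙∘∙∘∘≋?
∘∙∘∘∘≋∘?
∙⊛∘⊛∘∘∘?
∘∙∘∙⊚⊛⊛?
∙≋∘≋≋≋∘?
??⊛∘∘≋⊛?
????????

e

????????
∙∘∙∘∘≋??
∙∘∘∘≋∘⊛?
⊛∘⊛∘∘∘∘?
∙∘∙∘⊚⊛⊛?
≋∘≋≋≋∘⊛?
?⊛∘∘≋⊛⊞?
????????

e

????????
∘∙∘∘≋???
∘∘∘≋∘⊛⊛?
∘⊛∘∘∘∘⊞?
∘∙∘⊛⊚⊛⊛?
∘≋≋≋∘⊛⊛?
⊛∘∘≋⊛⊞∙?
????????

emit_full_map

∘∙∘∙∘∘≋??
∘∙∘∘∘≋∘⊛⊛
∙⊛∘⊛∘∘∘∘⊞
∘∙∘∙∘⊛⊚⊛⊛
∙≋∘≋≋≋∘⊛⊛
??⊛∘∘≋⊛⊞∙

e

????????
∙∘∘≋????
∘∘≋∘⊛⊛⊞?
⊛∘∘∘∘⊞∙?
∙∘⊛⊛⊚⊛∘?
≋≋≋∘⊛⊛∘?
∘∘≋⊛⊞∙≋?
????????

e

????????
∘∘≋?????
∘≋∘⊛⊛⊞≋?
∘∘∘∘⊞∙∘?
∘⊛⊛⊛⊚∘∘?
≋≋∘⊛⊛∘⊛?
∘≋⊛⊞∙≋⊞?
????????

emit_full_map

∘∙∘∙∘∘≋????
∘∙∘∘∘≋∘⊛⊛⊞≋
∙⊛∘⊛∘∘∘∘⊞∙∘
∘∙∘∙∘⊛⊛⊛⊚∘∘
∙≋∘≋≋≋∘⊛⊛∘⊛
??⊛∘∘≋⊛⊞∙≋⊞


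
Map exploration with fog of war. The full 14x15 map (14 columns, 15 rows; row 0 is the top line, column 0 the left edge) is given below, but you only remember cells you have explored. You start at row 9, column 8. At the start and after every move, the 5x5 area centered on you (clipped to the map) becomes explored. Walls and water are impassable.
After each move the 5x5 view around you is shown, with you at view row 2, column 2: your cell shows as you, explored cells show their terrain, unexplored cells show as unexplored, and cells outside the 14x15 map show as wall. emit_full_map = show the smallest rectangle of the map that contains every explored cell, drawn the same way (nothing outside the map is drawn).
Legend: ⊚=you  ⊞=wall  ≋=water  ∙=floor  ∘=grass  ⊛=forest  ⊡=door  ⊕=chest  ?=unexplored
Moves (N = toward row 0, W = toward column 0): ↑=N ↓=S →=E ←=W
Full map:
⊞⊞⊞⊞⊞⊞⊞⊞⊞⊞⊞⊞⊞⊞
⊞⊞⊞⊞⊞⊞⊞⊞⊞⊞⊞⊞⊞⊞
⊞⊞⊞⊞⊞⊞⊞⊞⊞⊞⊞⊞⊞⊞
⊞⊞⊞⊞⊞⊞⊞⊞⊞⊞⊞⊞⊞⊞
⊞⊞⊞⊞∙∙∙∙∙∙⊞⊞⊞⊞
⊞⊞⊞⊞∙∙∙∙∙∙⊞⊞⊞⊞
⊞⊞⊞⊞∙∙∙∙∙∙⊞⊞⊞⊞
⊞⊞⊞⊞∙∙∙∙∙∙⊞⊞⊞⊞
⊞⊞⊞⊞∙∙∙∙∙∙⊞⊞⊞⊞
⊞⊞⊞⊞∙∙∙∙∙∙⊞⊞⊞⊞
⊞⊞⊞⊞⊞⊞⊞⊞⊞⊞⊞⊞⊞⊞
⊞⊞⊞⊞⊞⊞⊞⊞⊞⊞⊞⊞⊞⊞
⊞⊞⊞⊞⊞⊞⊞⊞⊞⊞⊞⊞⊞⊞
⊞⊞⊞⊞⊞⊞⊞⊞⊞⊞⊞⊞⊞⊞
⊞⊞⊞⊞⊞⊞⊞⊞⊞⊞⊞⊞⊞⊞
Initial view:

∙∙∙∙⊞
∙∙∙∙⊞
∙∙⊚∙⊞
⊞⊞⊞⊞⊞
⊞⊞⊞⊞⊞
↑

∙∙∙∙⊞
∙∙∙∙⊞
∙∙⊚∙⊞
∙∙∙∙⊞
⊞⊞⊞⊞⊞

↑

∙∙∙∙⊞
∙∙∙∙⊞
∙∙⊚∙⊞
∙∙∙∙⊞
∙∙∙∙⊞

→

∙∙∙⊞⊞
∙∙∙⊞⊞
∙∙⊚⊞⊞
∙∙∙⊞⊞
∙∙∙⊞⊞

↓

∙∙∙⊞⊞
∙∙∙⊞⊞
∙∙⊚⊞⊞
∙∙∙⊞⊞
⊞⊞⊞⊞⊞

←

∙∙∙∙⊞
∙∙∙∙⊞
∙∙⊚∙⊞
∙∙∙∙⊞
⊞⊞⊞⊞⊞

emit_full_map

∙∙∙∙⊞⊞
∙∙∙∙⊞⊞
∙∙∙∙⊞⊞
∙∙⊚∙⊞⊞
∙∙∙∙⊞⊞
⊞⊞⊞⊞⊞⊞
⊞⊞⊞⊞⊞?

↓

∙∙∙∙⊞
∙∙∙∙⊞
∙∙⊚∙⊞
⊞⊞⊞⊞⊞
⊞⊞⊞⊞⊞

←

∙∙∙∙∙
∙∙∙∙∙
∙∙⊚∙∙
⊞⊞⊞⊞⊞
⊞⊞⊞⊞⊞

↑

∙∙∙∙∙
∙∙∙∙∙
∙∙⊚∙∙
∙∙∙∙∙
⊞⊞⊞⊞⊞

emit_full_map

?∙∙∙∙⊞⊞
∙∙∙∙∙⊞⊞
∙∙∙∙∙⊞⊞
∙∙⊚∙∙⊞⊞
∙∙∙∙∙⊞⊞
⊞⊞⊞⊞⊞⊞⊞
⊞⊞⊞⊞⊞⊞?


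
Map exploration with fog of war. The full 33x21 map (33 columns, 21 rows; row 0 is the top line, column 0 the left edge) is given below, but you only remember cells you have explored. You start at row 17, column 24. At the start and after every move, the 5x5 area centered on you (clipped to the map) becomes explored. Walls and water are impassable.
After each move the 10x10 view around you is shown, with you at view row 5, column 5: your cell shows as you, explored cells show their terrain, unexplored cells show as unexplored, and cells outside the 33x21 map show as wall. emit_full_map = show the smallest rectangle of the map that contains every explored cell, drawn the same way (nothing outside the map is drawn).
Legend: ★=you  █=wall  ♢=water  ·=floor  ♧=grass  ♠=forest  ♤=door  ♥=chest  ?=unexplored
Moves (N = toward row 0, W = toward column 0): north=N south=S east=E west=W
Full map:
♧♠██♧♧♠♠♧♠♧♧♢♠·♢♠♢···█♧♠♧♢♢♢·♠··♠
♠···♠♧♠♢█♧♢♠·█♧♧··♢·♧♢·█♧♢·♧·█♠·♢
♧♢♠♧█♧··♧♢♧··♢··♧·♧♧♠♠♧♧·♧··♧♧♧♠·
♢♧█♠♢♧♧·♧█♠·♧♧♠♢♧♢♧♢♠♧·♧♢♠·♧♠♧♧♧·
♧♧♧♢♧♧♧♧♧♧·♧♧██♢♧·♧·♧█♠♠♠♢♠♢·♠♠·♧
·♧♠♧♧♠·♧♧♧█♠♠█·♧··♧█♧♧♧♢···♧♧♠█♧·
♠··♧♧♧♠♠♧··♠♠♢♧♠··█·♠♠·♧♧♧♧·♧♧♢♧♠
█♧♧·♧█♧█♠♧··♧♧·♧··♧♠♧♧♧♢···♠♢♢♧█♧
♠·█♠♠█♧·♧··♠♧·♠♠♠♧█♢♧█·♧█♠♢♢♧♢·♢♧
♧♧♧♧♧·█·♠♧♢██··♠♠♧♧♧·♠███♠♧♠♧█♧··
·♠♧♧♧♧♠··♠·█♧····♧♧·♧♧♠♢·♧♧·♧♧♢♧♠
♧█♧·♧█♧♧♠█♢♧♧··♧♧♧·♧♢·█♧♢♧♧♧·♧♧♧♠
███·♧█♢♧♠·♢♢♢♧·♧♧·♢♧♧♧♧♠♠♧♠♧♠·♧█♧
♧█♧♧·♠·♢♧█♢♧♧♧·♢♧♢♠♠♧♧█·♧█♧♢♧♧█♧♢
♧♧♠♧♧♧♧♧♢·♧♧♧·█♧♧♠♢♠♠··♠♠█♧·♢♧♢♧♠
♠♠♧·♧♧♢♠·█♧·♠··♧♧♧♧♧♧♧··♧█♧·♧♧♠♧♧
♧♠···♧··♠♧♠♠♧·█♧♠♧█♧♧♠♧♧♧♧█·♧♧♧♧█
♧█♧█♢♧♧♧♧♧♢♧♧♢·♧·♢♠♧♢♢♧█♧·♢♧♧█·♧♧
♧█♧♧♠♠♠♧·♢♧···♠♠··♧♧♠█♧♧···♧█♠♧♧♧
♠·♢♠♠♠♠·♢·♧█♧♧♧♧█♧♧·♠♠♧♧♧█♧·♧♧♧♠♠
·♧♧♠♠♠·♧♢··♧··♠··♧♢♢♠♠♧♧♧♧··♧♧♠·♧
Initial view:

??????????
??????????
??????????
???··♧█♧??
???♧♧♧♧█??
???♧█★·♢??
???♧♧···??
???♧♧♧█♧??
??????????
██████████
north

??????????
??????????
??????????
???·♠♠█♧??
???··♧█♧??
???♧♧★♧█??
???♧█♧·♢??
???♧♧···??
???♧♧♧█♧??
??????????

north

??????????
??????????
??????????
???█·♧█♧??
???·♠♠█♧??
???··★█♧??
???♧♧♧♧█??
???♧█♧·♢??
???♧♧···??
???♧♧♧█♧??

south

??????????
??????????
???█·♧█♧??
???·♠♠█♧??
???··♧█♧??
???♧♧★♧█??
???♧█♧·♢??
???♧♧···??
???♧♧♧█♧??
??????????

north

??????????
??????????
??????????
???█·♧█♧??
???·♠♠█♧??
???··★█♧??
???♧♧♧♧█??
???♧█♧·♢??
???♧♧···??
???♧♧♧█♧??

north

??????????
??????????
??????????
???♧♠♠♧♠??
???█·♧█♧??
???·♠★█♧??
???··♧█♧??
???♧♧♧♧█??
???♧█♧·♢??
???♧♧···??

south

??????????
??????????
???♧♠♠♧♠??
???█·♧█♧??
???·♠♠█♧??
???··★█♧??
???♧♧♧♧█??
???♧█♧·♢??
???♧♧···??
???♧♧♧█♧??

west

??????????
??????????
????♧♠♠♧♠?
???♧█·♧█♧?
???··♠♠█♧?
???♧·★♧█♧?
???♠♧♧♧♧█?
???♢♧█♧·♢?
????♧♧···?
????♧♧♧█♧?

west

??????????
??????????
?????♧♠♠♧♠
???♧♧█·♧█♧
???♠··♠♠█♧
???♧♧★·♧█♧
???♧♠♧♧♧♧█
???♢♢♧█♧·♢
?????♧♧···
?????♧♧♧█♧

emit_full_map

??♧♠♠♧♠
♧♧█·♧█♧
♠··♠♠█♧
♧♧★·♧█♧
♧♠♧♧♧♧█
♢♢♧█♧·♢
??♧♧···
??♧♧♧█♧

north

??????????
??????????
??????????
???♧♧♧♠♠♧♠
???♧♧█·♧█♧
???♠·★♠♠█♧
???♧♧··♧█♧
???♧♠♧♧♧♧█
???♢♢♧█♧·♢
?????♧♧···

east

??????????
??????????
??????????
??♧♧♧♠♠♧♠?
??♧♧█·♧█♧?
??♠··★♠█♧?
??♧♧··♧█♧?
??♧♠♧♧♧♧█?
??♢♢♧█♧·♢?
????♧♧···?

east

??????????
??????????
??????????
?♧♧♧♠♠♧♠??
?♧♧█·♧█♧??
?♠··♠★█♧??
?♧♧··♧█♧??
?♧♠♧♧♧♧█??
?♢♢♧█♧·♢??
???♧♧···??

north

??????????
??????????
??????????
???█♧♢♧♧??
?♧♧♧♠♠♧♠??
?♧♧█·★█♧??
?♠··♠♠█♧??
?♧♧··♧█♧??
?♧♠♧♧♧♧█??
?♢♢♧█♧·♢??

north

??????????
??????????
??????????
???♠♢·♧♧??
???█♧♢♧♧??
?♧♧♧♠★♧♠??
?♧♧█·♧█♧??
?♠··♠♠█♧??
?♧♧··♧█♧??
?♧♠♧♧♧♧█??

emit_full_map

??♠♢·♧♧
??█♧♢♧♧
♧♧♧♠★♧♠
♧♧█·♧█♧
♠··♠♠█♧
♧♧··♧█♧
♧♠♧♧♧♧█
♢♢♧█♧·♢
??♧♧···
??♧♧♧█♧

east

??????????
??????????
??????????
??♠♢·♧♧·??
??█♧♢♧♧♧??
♧♧♧♠♠★♠♧??
♧♧█·♧█♧♢??
♠··♠♠█♧·??
♧♧··♧█♧???
♧♠♧♧♧♧█???

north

??????????
??????????
??????????
???██♠♧♠??
??♠♢·♧♧·??
??█♧♢★♧♧??
♧♧♧♠♠♧♠♧??
♧♧█·♧█♧♢??
♠··♠♠█♧·??
♧♧··♧█♧???

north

??????????
??????????
??????????
???♧█♠♢♢??
???██♠♧♠??
??♠♢·★♧·??
??█♧♢♧♧♧??
♧♧♧♠♠♧♠♧??
♧♧█·♧█♧♢??
♠··♠♠█♧·??

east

??????????
??????????
??????????
??♧█♠♢♢♧??
??██♠♧♠♧??
?♠♢·♧★·♧??
?█♧♢♧♧♧·??
♧♧♠♠♧♠♧♠??
♧█·♧█♧♢???
··♠♠█♧·???

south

??????????
??????????
??♧█♠♢♢♧??
??██♠♧♠♧??
?♠♢·♧♧·♧??
?█♧♢♧★♧·??
♧♧♠♠♧♠♧♠??
♧█·♧█♧♢♧??
··♠♠█♧·???
♧··♧█♧????

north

??????????
??????????
??????????
??♧█♠♢♢♧??
??██♠♧♠♧??
?♠♢·♧★·♧??
?█♧♢♧♧♧·??
♧♧♠♠♧♠♧♠??
♧█·♧█♧♢♧??
··♠♠█♧·???

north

??????????
??????????
??????????
???···♠♢??
??♧█♠♢♢♧??
??██♠★♠♧??
?♠♢·♧♧·♧??
?█♧♢♧♧♧·??
♧♧♠♠♧♠♧♠??
♧█·♧█♧♢♧??

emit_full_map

????···♠♢
???♧█♠♢♢♧
???██♠★♠♧
??♠♢·♧♧·♧
??█♧♢♧♧♧·
♧♧♧♠♠♧♠♧♠
♧♧█·♧█♧♢♧
♠··♠♠█♧·?
♧♧··♧█♧??
♧♠♧♧♧♧█??
♢♢♧█♧·♢??
??♧♧···??
??♧♧♧█♧??

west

??????????
??????????
??????????
???♢···♠♢?
???♧█♠♢♢♧?
???██★♧♠♧?
??♠♢·♧♧·♧?
??█♧♢♧♧♧·?
♧♧♧♠♠♧♠♧♠?
♧♧█·♧█♧♢♧?

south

??????????
??????????
???♢···♠♢?
???♧█♠♢♢♧?
???██♠♧♠♧?
??♠♢·★♧·♧?
??█♧♢♧♧♧·?
♧♧♧♠♠♧♠♧♠?
♧♧█·♧█♧♢♧?
♠··♠♠█♧·??

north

??????????
??????????
??????????
???♢···♠♢?
???♧█♠♢♢♧?
???██★♧♠♧?
??♠♢·♧♧·♧?
??█♧♢♧♧♧·?
♧♧♧♠♠♧♠♧♠?
♧♧█·♧█♧♢♧?

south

??????????
??????????
???♢···♠♢?
???♧█♠♢♢♧?
???██♠♧♠♧?
??♠♢·★♧·♧?
??█♧♢♧♧♧·?
♧♧♧♠♠♧♠♧♠?
♧♧█·♧█♧♢♧?
♠··♠♠█♧·??

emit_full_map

???♢···♠♢
???♧█♠♢♢♧
???██♠♧♠♧
??♠♢·★♧·♧
??█♧♢♧♧♧·
♧♧♧♠♠♧♠♧♠
♧♧█·♧█♧♢♧
♠··♠♠█♧·?
♧♧··♧█♧??
♧♠♧♧♧♧█??
♢♢♧█♧·♢??
??♧♧···??
??♧♧♧█♧??

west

??????????
??????????
????♢···♠♢
???·♧█♠♢♢♧
???███♠♧♠♧
???♠♢★♧♧·♧
???█♧♢♧♧♧·
?♧♧♧♠♠♧♠♧♠
?♧♧█·♧█♧♢♧
?♠··♠♠█♧·?

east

??????????
??????????
???♢···♠♢?
??·♧█♠♢♢♧?
??███♠♧♠♧?
??♠♢·★♧·♧?
??█♧♢♧♧♧·?
♧♧♧♠♠♧♠♧♠?
♧♧█·♧█♧♢♧?
♠··♠♠█♧·??

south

??????????
???♢···♠♢?
??·♧█♠♢♢♧?
??███♠♧♠♧?
??♠♢·♧♧·♧?
??█♧♢★♧♧·?
♧♧♧♠♠♧♠♧♠?
♧♧█·♧█♧♢♧?
♠··♠♠█♧·??
♧♧··♧█♧???

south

???♢···♠♢?
??·♧█♠♢♢♧?
??███♠♧♠♧?
??♠♢·♧♧·♧?
??█♧♢♧♧♧·?
♧♧♧♠♠★♠♧♠?
♧♧█·♧█♧♢♧?
♠··♠♠█♧·??
♧♧··♧█♧???
♧♠♧♧♧♧█???

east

??♢···♠♢??
?·♧█♠♢♢♧??
?███♠♧♠♧??
?♠♢·♧♧·♧??
?█♧♢♧♧♧·??
♧♧♠♠♧★♧♠??
♧█·♧█♧♢♧??
··♠♠█♧·♢??
♧··♧█♧????
♠♧♧♧♧█????

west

???♢···♠♢?
??·♧█♠♢♢♧?
??███♠♧♠♧?
??♠♢·♧♧·♧?
??█♧♢♧♧♧·?
♧♧♧♠♠★♠♧♠?
♧♧█·♧█♧♢♧?
♠··♠♠█♧·♢?
♧♧··♧█♧???
♧♠♧♧♧♧█???

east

??♢···♠♢??
?·♧█♠♢♢♧??
?███♠♧♠♧??
?♠♢·♧♧·♧??
?█♧♢♧♧♧·??
♧♧♠♠♧★♧♠??
♧█·♧█♧♢♧??
··♠♠█♧·♢??
♧··♧█♧????
♠♧♧♧♧█????

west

???♢···♠♢?
??·♧█♠♢♢♧?
??███♠♧♠♧?
??♠♢·♧♧·♧?
??█♧♢♧♧♧·?
♧♧♧♠♠★♠♧♠?
♧♧█·♧█♧♢♧?
♠··♠♠█♧·♢?
♧♧··♧█♧???
♧♠♧♧♧♧█???

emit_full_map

???♢···♠♢
??·♧█♠♢♢♧
??███♠♧♠♧
??♠♢·♧♧·♧
??█♧♢♧♧♧·
♧♧♧♠♠★♠♧♠
♧♧█·♧█♧♢♧
♠··♠♠█♧·♢
♧♧··♧█♧??
♧♠♧♧♧♧█??
♢♢♧█♧·♢??
??♧♧···??
??♧♧♧█♧??

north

??????????
???♢···♠♢?
??·♧█♠♢♢♧?
??███♠♧♠♧?
??♠♢·♧♧·♧?
??█♧♢★♧♧·?
♧♧♧♠♠♧♠♧♠?
♧♧█·♧█♧♢♧?
♠··♠♠█♧·♢?
♧♧··♧█♧???

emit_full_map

???♢···♠♢
??·♧█♠♢♢♧
??███♠♧♠♧
??♠♢·♧♧·♧
??█♧♢★♧♧·
♧♧♧♠♠♧♠♧♠
♧♧█·♧█♧♢♧
♠··♠♠█♧·♢
♧♧··♧█♧??
♧♠♧♧♧♧█??
♢♢♧█♧·♢??
??♧♧···??
??♧♧♧█♧??
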